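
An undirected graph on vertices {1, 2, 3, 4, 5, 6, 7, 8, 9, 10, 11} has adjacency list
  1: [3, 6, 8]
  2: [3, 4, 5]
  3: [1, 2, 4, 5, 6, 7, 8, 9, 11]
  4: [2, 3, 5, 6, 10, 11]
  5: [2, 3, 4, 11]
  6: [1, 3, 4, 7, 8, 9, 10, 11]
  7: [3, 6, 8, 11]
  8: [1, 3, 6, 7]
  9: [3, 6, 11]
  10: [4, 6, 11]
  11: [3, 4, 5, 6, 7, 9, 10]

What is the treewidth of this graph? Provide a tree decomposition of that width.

Each bag holds 4 vertices, so the decomposition has width 3, which upper-bounds the treewidth. On the other hand G contains the 4-clique {4, 6, 10, 11}. A clique must lie in a single bag of any decomposition, so no decomposition can have width below 3. Hence tw(G) = 3 exactly.

Treewidth 3.
One such decomposition:
Bags: B1 = {3, 6, 7, 11}  B2 = {3, 4, 6, 11}  B3 = {4, 6, 10, 11}  B4 = {3, 6, 7, 8}  B5 = {1, 3, 6, 8}  B6 = {3, 6, 9, 11}  B7 = {3, 4, 5, 11}  B8 = {2, 3, 4, 5}
Tree: B1–B2, B2–B3, B1–B4, B4–B5, B2–B6, B2–B7, B7–B8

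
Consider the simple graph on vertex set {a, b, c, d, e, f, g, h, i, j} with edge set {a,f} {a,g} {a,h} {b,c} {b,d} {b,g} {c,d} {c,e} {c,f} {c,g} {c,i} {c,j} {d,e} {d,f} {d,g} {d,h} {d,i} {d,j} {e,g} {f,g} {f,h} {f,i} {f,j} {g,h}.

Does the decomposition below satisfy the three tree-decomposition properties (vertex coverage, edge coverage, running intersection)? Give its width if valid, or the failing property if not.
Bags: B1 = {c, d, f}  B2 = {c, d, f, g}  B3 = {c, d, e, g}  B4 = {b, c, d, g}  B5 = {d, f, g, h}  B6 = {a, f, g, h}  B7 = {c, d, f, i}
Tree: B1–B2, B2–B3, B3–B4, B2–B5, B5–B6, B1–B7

No — vertex j appears in no bag.

A tree decomposition must satisfy three properties: every vertex lies in some bag; for every edge, both endpoints lie together in some bag; and for every vertex, the bags containing it form a connected subtree. Here vertex j appears in no bag, so the decomposition is invalid.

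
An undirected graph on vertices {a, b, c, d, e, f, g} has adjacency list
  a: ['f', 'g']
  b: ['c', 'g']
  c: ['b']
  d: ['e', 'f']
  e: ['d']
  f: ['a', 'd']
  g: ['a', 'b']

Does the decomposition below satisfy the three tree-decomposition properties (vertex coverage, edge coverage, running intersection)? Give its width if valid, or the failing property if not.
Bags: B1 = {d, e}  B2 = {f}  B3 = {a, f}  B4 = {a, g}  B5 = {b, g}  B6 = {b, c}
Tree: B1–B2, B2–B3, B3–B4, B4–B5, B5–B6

No — edge (d,f) lies in no bag.

A tree decomposition must satisfy three properties: every vertex lies in some bag; for every edge, both endpoints lie together in some bag; and for every vertex, the bags containing it form a connected subtree. Here edge (d,f) lies in no bag, so the decomposition is invalid.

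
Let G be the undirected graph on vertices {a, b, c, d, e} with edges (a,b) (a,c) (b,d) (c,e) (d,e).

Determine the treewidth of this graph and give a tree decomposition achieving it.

Treewidth 2.
Bags: B1 = {a, c, e}  B2 = {a, b, e}  B3 = {b, d, e}
Tree: B1–B2, B2–B3

The largest bag has 3 vertices, giving width 2; this decomposition certifies tw(G) ≤ 2. Since e–c–a–b–d–e is a cycle in G, G is not acyclic. Forests are exactly the graphs of treewidth ≤ 1, so tw(G) ≥ 2. Combining the bounds, tw(G) = 2.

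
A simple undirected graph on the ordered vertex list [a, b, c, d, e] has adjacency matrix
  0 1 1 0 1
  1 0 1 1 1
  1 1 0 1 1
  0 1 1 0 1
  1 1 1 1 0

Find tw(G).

A width-3 tree decomposition is:
Bags: B1 = {b, c, d, e}  B2 = {a, b, c, e}
Tree: B1–B2
Every bag has size at most 4, so the width is 4 − 1 = 3 and tw(G) ≤ 3. On the other hand G contains the 4-clique {b, c, d, e}. A clique must lie in a single bag of any decomposition, so no decomposition can have width below 3. Combining the bounds, tw(G) = 3.

3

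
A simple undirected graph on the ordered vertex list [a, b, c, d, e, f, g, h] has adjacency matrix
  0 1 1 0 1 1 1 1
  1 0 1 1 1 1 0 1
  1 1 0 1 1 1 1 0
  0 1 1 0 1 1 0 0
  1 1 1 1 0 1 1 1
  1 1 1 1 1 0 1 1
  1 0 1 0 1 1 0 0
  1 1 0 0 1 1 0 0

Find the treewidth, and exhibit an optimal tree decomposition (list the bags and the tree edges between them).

Treewidth 4.
Bags: B1 = {a, b, c, e, f}  B2 = {b, c, d, e, f}  B3 = {a, c, e, f, g}  B4 = {a, b, e, f, h}
Tree: B1–B2, B1–B3, B1–B4

The largest bag has 5 vertices, giving width 4; this decomposition certifies tw(G) ≤ 4. Conversely, {a, c, e, f, g} is a clique of size 5, and the vertices of any clique must share a bag in every tree decomposition; so some bag has ≥ 5 vertices and tw(G) ≥ 4. Therefore the treewidth is 4.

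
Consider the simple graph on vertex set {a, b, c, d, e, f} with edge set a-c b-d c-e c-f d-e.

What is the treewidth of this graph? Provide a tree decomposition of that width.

Treewidth 1.
One such decomposition:
Bags: B1 = {c, e}  B2 = {d, e}  B3 = {b, d}  B4 = {c, f}  B5 = {a, c}
Tree: B1–B2, B2–B3, B1–B4, B4–B5

Every bag has size at most 2, so the width is 2 − 1 = 1 and tw(G) ≤ 1. G has an edge, so its treewidth is at least 1. The upper and lower bounds meet at 1, so that is the treewidth.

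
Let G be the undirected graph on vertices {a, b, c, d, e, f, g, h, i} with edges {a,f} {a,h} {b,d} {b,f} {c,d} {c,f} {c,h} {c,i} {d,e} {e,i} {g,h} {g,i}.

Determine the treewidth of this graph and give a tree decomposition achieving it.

Treewidth 3.
One optimal decomposition is:
Bags: B1 = {d, e, g, i}  B2 = {c, d, g, i}  B3 = {c, d, g, h}  B4 = {b, c, d, h}  B5 = {b, c, f, h}  B6 = {a, b, f, h}
Tree: B1–B2, B2–B3, B3–B4, B4–B5, B5–B6

Every bag has size at most 4, so the width is 4 − 1 = 3 and tw(G) ≤ 3. For the lower bound: the 4 vertex sets {e,g,i}, {d}, {c}, {a,b,f,h} are disjoint, each induces a connected subgraph, and every pair is joined by at least one edge of G. Contracting each set to a single vertex therefore yields K_{4} as a minor, and since treewidth is minor-monotone, tw(G) ≥ tw(K_{4}) = 3. Combining the bounds, tw(G) = 3.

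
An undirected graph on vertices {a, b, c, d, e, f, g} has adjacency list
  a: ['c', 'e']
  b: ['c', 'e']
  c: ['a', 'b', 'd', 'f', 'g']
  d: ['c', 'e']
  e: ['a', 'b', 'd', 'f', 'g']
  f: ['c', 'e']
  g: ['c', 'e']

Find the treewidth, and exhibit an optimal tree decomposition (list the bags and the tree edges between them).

Treewidth 2.
One optimal decomposition is:
Bags: B1 = {b, c, e}  B2 = {a, c, e}  B3 = {c, e, f}  B4 = {c, e, g}  B5 = {c, d, e}
Tree: B1–B2, B2–B3, B3–B4, B4–B5

Each bag holds 3 vertices, so the decomposition has width 2, which upper-bounds the treewidth. Since e–b–c–a–e is a cycle in G, G is not acyclic. Forests are exactly the graphs of treewidth ≤ 1, so tw(G) ≥ 2. Therefore the treewidth is 2.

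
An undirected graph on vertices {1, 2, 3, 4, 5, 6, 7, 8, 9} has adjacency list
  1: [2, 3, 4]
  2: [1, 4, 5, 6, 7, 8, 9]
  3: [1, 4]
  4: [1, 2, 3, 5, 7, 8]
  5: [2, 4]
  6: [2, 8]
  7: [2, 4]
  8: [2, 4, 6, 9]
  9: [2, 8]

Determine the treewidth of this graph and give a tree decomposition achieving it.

Treewidth 2.
One optimal decomposition is:
Bags: B1 = {1, 2, 4}  B2 = {1, 3, 4}  B3 = {2, 4, 8}  B4 = {2, 4, 5}  B5 = {2, 4, 7}  B6 = {2, 8, 9}  B7 = {2, 6, 8}
Tree: B1–B2, B1–B3, B3–B4, B1–B5, B3–B6, B6–B7

The largest bag has 3 vertices, giving width 2; this decomposition certifies tw(G) ≤ 2. Conversely, {2, 8, 9} is a clique of size 3, and the vertices of any clique must share a bag in every tree decomposition; so some bag has ≥ 3 vertices and tw(G) ≥ 2. Hence tw(G) = 2 exactly.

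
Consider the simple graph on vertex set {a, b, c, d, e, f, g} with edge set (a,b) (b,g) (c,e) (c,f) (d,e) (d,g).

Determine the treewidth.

1

A width-1 tree decomposition is:
Bags: B1 = {c, f}  B2 = {c, e}  B3 = {d, e}  B4 = {d, g}  B5 = {b, g}  B6 = {a, b}
Tree: B1–B2, B2–B3, B3–B4, B4–B5, B5–B6
Every bag has size at most 2, so the width is 2 − 1 = 1 and tw(G) ≤ 1. Since G has at least one edge (e.g. f–c), it is not an edgeless graph, so tw(G) ≥ 1. Hence tw(G) = 1 exactly.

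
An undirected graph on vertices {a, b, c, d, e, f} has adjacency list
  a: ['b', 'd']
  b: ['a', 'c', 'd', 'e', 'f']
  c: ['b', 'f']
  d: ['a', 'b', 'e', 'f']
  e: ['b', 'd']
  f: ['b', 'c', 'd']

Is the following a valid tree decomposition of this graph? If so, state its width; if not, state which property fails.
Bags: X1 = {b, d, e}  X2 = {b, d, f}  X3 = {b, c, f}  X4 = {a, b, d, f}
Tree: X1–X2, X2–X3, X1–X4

A tree decomposition must satisfy three properties: every vertex lies in some bag; for every edge, both endpoints lie together in some bag; and for every vertex, the bags containing it form a connected subtree. Here bags containing vertex f are not connected in the tree, so the decomposition is invalid.

No — bags containing vertex f are not connected in the tree.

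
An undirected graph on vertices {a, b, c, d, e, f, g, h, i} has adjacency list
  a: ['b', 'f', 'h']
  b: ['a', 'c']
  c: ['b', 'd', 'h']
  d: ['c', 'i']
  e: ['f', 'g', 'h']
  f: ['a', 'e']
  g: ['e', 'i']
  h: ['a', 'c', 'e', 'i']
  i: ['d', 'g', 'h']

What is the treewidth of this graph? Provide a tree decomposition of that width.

Treewidth 3.
One such decomposition:
Bags: B1 = {e, f, g, i}  B2 = {e, f, h, i}  B3 = {a, f, h, i}  B4 = {a, d, h, i}  B5 = {a, c, d, h}  B6 = {a, b, c, d}
Tree: B1–B2, B2–B3, B3–B4, B4–B5, B5–B6

Every bag has size at most 4, so the width is 4 − 1 = 3 and tw(G) ≤ 3. For the lower bound: the 4 vertex sets {e,f,g}, {i}, {h}, {a,b,c,d} are disjoint, each induces a connected subgraph, and every pair is joined by at least one edge of G. Contracting each set to a single vertex therefore yields K_{4} as a minor, and since treewidth is minor-monotone, tw(G) ≥ tw(K_{4}) = 3. Hence tw(G) = 3 exactly.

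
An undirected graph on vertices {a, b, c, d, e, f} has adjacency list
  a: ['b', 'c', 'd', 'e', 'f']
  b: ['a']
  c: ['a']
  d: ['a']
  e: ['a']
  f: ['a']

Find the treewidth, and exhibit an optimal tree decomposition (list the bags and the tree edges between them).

Every bag has size at most 2, so the width is 2 − 1 = 1 and tw(G) ≤ 1. Any graph with an edge has treewidth ≥ 1, and G has the edge e–a. The upper and lower bounds meet at 1, so that is the treewidth.

Treewidth 1.
One optimal decomposition is:
Bags: B1 = {a, e}  B2 = {a, b}  B3 = {a, f}  B4 = {a, c}  B5 = {a, d}
Tree: B1–B2, B1–B3, B1–B4, B1–B5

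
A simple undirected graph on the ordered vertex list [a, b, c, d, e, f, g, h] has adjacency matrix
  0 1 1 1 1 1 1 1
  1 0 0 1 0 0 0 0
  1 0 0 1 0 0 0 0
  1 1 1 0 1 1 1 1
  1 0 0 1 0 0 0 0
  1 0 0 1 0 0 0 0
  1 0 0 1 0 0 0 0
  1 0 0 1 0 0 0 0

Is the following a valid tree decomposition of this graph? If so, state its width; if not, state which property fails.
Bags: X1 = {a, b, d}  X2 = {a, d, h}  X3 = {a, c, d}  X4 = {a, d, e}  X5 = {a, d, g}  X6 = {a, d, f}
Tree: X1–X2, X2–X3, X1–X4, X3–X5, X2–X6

Yes; width 2.

Vertex coverage: the bags together contain {a, b, c, d, e, f, g, h}, the full vertex set. Edge coverage: each edge of G has both endpoints in at least one bag. Running intersection: for every vertex, the bags containing it form a connected subtree. All three properties hold, so this is a valid tree decomposition of width max|bag| − 1 = 2, and hence tw(G) ≤ 2.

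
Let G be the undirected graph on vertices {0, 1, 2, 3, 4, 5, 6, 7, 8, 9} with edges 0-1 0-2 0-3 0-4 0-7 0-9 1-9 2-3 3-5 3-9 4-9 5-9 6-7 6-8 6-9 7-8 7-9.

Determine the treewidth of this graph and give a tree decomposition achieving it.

Treewidth 2.
One optimal decomposition is:
Bags: B1 = {6, 7, 9}  B2 = {0, 7, 9}  B3 = {6, 7, 8}  B4 = {0, 3, 9}  B5 = {0, 4, 9}  B6 = {0, 2, 3}  B7 = {0, 1, 9}  B8 = {3, 5, 9}
Tree: B1–B2, B1–B3, B2–B4, B2–B5, B4–B6, B2–B7, B4–B8

The largest bag has 3 vertices, giving width 2; this decomposition certifies tw(G) ≤ 2. For the lower bound, the 3 vertices {6, 7, 8} are pairwise adjacent, and any tree decomposition puts a clique entirely inside one bag — forcing width ≥ 2. The upper and lower bounds meet at 2, so that is the treewidth.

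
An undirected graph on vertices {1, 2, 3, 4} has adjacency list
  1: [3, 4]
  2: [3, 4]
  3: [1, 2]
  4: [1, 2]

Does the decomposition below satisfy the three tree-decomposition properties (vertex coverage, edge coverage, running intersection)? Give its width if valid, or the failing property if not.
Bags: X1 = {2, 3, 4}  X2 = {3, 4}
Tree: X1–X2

A tree decomposition must satisfy three properties: every vertex lies in some bag; for every edge, both endpoints lie together in some bag; and for every vertex, the bags containing it form a connected subtree. Here vertex 1 appears in no bag, so the decomposition is invalid.

No — vertex 1 appears in no bag.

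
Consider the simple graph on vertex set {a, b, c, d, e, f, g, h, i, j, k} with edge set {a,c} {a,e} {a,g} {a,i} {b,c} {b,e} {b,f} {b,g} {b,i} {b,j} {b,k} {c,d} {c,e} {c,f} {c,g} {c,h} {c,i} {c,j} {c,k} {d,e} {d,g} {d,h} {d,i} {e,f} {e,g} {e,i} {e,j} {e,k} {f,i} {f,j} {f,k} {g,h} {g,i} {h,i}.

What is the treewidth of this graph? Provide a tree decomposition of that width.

Every bag has size at most 5, so the width is 5 − 1 = 4 and tw(G) ≤ 4. For the lower bound, the 5 vertices {c, d, e, g, i} are pairwise adjacent, and any tree decomposition puts a clique entirely inside one bag — forcing width ≥ 4. Therefore the treewidth is 4.

Treewidth 4.
One such decomposition:
Bags: B1 = {b, c, e, f, i}  B2 = {b, c, e, g, i}  B3 = {b, c, e, f, j}  B4 = {a, c, e, g, i}  B5 = {c, d, e, g, i}  B6 = {c, d, g, h, i}  B7 = {b, c, e, f, k}
Tree: B1–B2, B1–B3, B2–B4, B2–B5, B5–B6, B1–B7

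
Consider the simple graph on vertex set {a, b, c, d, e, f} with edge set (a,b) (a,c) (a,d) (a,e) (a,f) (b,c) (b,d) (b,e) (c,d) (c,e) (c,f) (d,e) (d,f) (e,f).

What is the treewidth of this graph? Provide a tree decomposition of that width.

The largest bag has 5 vertices, giving width 4; this decomposition certifies tw(G) ≤ 4. For the lower bound, the 5 vertices {a, c, d, e, f} are pairwise adjacent, and any tree decomposition puts a clique entirely inside one bag — forcing width ≥ 4. Therefore the treewidth is 4.

Treewidth 4.
One such decomposition:
Bags: B1 = {a, b, c, d, e}  B2 = {a, c, d, e, f}
Tree: B1–B2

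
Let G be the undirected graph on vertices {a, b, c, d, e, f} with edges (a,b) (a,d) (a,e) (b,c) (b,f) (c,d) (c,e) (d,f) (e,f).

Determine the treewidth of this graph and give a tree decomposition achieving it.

Treewidth 3.
One such decomposition:
Bags: B1 = {b, d, e, f}  B2 = {b, c, d, e}  B3 = {a, b, d, e}
Tree: B1–B2, B2–B3

Each bag holds 4 vertices, so the decomposition has width 3, which upper-bounds the treewidth. For the lower bound: the 4 vertex sets {d,f}, {b,c}, {e}, {a} are disjoint, each induces a connected subgraph, and every pair is joined by at least one edge of G. Contracting each set to a single vertex therefore yields K_{4} as a minor, and since treewidth is minor-monotone, tw(G) ≥ tw(K_{4}) = 3. Therefore the treewidth is 3.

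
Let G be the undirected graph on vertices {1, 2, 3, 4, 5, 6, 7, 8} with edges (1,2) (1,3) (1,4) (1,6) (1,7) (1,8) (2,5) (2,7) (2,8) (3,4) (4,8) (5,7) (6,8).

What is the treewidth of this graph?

A width-2 tree decomposition is:
Bags: B1 = {1, 2, 8}  B2 = {1, 4, 8}  B3 = {1, 2, 7}  B4 = {2, 5, 7}  B5 = {1, 3, 4}  B6 = {1, 6, 8}
Tree: B1–B2, B1–B3, B3–B4, B2–B5, B1–B6
Every bag has size at most 3, so the width is 3 − 1 = 2 and tw(G) ≤ 2. For the lower bound, the 3 vertices {1, 2, 8} are pairwise adjacent, and any tree decomposition puts a clique entirely inside one bag — forcing width ≥ 2. The upper and lower bounds meet at 2, so that is the treewidth.

2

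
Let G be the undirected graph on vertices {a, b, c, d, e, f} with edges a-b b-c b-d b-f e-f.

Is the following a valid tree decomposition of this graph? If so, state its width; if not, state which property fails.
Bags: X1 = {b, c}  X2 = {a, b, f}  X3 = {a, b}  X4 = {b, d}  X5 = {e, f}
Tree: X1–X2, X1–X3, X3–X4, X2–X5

A tree decomposition must satisfy three properties: every vertex lies in some bag; for every edge, both endpoints lie together in some bag; and for every vertex, the bags containing it form a connected subtree. Here bags containing vertex a are not connected in the tree, so the decomposition is invalid.

No — bags containing vertex a are not connected in the tree.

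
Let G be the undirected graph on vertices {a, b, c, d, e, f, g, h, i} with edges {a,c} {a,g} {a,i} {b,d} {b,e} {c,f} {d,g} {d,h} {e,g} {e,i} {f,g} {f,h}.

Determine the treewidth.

A width-3 tree decomposition is:
Bags: B1 = {a, c, e, i}  B2 = {a, c, e, g}  B3 = {c, e, f, g}  B4 = {b, e, f, g}  B5 = {b, d, f, g}  B6 = {b, d, f, h}
Tree: B1–B2, B2–B3, B3–B4, B4–B5, B5–B6
Every bag has size at most 4, so the width is 4 − 1 = 3 and tw(G) ≤ 3. For the lower bound: the 4 vertex sets {a,c,i}, {e}, {g}, {b,d,f,h} are disjoint, each induces a connected subgraph, and every pair is joined by at least one edge of G. Contracting each set to a single vertex therefore yields K_{4} as a minor, and since treewidth is minor-monotone, tw(G) ≥ tw(K_{4}) = 3. Combining the bounds, tw(G) = 3.

3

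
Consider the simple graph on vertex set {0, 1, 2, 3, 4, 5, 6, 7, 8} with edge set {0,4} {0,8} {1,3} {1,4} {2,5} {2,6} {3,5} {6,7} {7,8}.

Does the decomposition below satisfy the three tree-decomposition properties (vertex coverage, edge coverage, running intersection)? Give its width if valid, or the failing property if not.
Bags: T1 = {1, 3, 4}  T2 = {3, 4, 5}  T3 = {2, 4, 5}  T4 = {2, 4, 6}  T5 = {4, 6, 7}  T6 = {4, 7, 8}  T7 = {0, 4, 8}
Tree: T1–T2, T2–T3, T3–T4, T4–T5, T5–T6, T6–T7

Vertex coverage: the bags together contain {0, 1, 2, 3, 4, 5, 6, 7, 8}, the full vertex set. Edge coverage: each edge of G has both endpoints in at least one bag. Running intersection: for every vertex, the bags containing it form a connected subtree. All three properties hold, so this is a valid tree decomposition of width max|bag| − 1 = 2, and hence tw(G) ≤ 2.

Yes; width 2.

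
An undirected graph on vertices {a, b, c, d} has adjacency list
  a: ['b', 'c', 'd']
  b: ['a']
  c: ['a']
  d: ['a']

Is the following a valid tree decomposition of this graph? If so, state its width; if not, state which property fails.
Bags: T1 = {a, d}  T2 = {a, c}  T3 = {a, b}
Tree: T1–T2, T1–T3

Every vertex of G appears in some bag (union = {a, b, c, d}); every edge is covered by a bag; and for each vertex v the set of bags containing v is connected in the bag tree. The decomposition is therefore valid. The largest bag has 2 vertices, so the width is 1.

Yes; width 1.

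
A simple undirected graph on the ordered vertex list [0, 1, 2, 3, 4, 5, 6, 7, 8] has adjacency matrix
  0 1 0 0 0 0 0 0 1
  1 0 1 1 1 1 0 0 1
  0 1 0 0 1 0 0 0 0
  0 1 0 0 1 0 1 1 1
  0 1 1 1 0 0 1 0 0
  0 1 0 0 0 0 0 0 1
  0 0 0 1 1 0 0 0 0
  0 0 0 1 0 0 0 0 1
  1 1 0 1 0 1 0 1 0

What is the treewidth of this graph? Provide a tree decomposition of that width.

Treewidth 2.
Bags: B1 = {1, 3, 4}  B2 = {1, 3, 8}  B3 = {3, 7, 8}  B4 = {0, 1, 8}  B5 = {1, 2, 4}  B6 = {1, 5, 8}  B7 = {3, 4, 6}
Tree: B1–B2, B2–B3, B2–B4, B1–B5, B2–B6, B1–B7

Each bag holds 3 vertices, so the decomposition has width 2, which upper-bounds the treewidth. On the other hand G contains the 3-clique {0, 1, 8}. A clique must lie in a single bag of any decomposition, so no decomposition can have width below 2. Combining the bounds, tw(G) = 2.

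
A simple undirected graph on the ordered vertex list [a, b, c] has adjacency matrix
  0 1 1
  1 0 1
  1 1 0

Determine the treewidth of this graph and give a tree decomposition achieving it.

Treewidth 2.
Bags: B1 = {a, b, c}
Tree: (single bag)

A single bag containing all 3 vertices is trivially a valid decomposition of width 2. Conversely, {a, b, c} is a clique of size 3, and the vertices of any clique must share a bag in every tree decomposition; so some bag has ≥ 3 vertices and tw(G) ≥ 2. Hence tw(G) = 2 exactly.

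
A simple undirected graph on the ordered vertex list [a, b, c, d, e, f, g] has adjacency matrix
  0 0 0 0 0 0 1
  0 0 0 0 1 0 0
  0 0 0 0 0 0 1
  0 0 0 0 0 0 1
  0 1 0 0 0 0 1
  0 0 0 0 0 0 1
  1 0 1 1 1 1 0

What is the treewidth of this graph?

1

A width-1 tree decomposition is:
Bags: B1 = {f, g}  B2 = {a, g}  B3 = {e, g}  B4 = {b, e}  B5 = {d, g}  B6 = {c, g}
Tree: B1–B2, B1–B3, B3–B4, B3–B5, B3–B6
The largest bag has 2 vertices, giving width 1; this decomposition certifies tw(G) ≤ 1. Any graph with an edge has treewidth ≥ 1, and G has the edge f–g. The upper and lower bounds meet at 1, so that is the treewidth.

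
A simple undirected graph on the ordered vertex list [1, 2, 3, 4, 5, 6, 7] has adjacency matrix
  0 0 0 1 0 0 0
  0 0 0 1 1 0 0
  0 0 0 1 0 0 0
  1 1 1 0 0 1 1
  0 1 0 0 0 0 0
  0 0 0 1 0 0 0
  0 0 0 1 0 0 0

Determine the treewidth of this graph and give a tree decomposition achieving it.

Every bag has size at most 2, so the width is 2 − 1 = 1 and tw(G) ≤ 1. Since G has at least one edge (e.g. 2–4), it is not an edgeless graph, so tw(G) ≥ 1. Combining the bounds, tw(G) = 1.

Treewidth 1.
Bags: B1 = {2, 4}  B2 = {1, 4}  B3 = {4, 6}  B4 = {2, 5}  B5 = {4, 7}  B6 = {3, 4}
Tree: B1–B2, B1–B3, B1–B4, B2–B5, B5–B6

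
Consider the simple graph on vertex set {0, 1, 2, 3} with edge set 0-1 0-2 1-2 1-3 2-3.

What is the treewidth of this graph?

A width-2 tree decomposition is:
Bags: B1 = {0, 1, 2}  B2 = {1, 2, 3}
Tree: B1–B2
The largest bag has 3 vertices, giving width 2; this decomposition certifies tw(G) ≤ 2. Conversely, {0, 1, 2} is a clique of size 3, and the vertices of any clique must share a bag in every tree decomposition; so some bag has ≥ 3 vertices and tw(G) ≥ 2. The upper and lower bounds meet at 2, so that is the treewidth.

2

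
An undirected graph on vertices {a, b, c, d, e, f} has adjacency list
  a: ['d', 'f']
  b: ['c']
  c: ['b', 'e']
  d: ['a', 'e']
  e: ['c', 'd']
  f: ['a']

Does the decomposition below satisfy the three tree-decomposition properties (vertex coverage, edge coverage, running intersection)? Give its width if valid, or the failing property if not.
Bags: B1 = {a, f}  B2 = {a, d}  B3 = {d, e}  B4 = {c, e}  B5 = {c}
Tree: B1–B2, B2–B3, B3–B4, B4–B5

A tree decomposition must satisfy three properties: every vertex lies in some bag; for every edge, both endpoints lie together in some bag; and for every vertex, the bags containing it form a connected subtree. Here vertex b appears in no bag, so the decomposition is invalid.

No — vertex b appears in no bag.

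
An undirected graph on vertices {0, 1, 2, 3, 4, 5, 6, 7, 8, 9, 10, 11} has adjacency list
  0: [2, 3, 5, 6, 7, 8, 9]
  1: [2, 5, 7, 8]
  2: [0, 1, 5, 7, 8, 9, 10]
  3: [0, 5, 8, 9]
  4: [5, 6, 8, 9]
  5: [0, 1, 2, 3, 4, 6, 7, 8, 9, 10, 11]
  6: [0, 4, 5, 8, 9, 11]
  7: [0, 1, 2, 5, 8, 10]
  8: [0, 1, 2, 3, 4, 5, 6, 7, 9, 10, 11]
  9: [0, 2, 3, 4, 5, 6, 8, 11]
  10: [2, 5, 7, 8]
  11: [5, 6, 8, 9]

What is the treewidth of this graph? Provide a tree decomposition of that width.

Each bag holds 5 vertices, so the decomposition has width 4, which upper-bounds the treewidth. On the other hand G contains the 5-clique {1, 2, 5, 7, 8}. A clique must lie in a single bag of any decomposition, so no decomposition can have width below 4. Therefore the treewidth is 4.

Treewidth 4.
One optimal decomposition is:
Bags: B1 = {0, 3, 5, 8, 9}  B2 = {0, 5, 6, 8, 9}  B3 = {5, 6, 8, 9, 11}  B4 = {0, 2, 5, 8, 9}  B5 = {0, 2, 5, 7, 8}  B6 = {1, 2, 5, 7, 8}  B7 = {4, 5, 6, 8, 9}  B8 = {2, 5, 7, 8, 10}
Tree: B1–B2, B2–B3, B2–B4, B4–B5, B5–B6, B2–B7, B6–B8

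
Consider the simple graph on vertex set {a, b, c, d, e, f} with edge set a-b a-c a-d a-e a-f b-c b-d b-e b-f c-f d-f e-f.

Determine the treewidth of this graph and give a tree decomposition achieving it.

Every bag has size at most 4, so the width is 4 − 1 = 3 and tw(G) ≤ 3. For the lower bound, the 4 vertices {a, b, d, f} are pairwise adjacent, and any tree decomposition puts a clique entirely inside one bag — forcing width ≥ 3. Combining the bounds, tw(G) = 3.

Treewidth 3.
One optimal decomposition is:
Bags: B1 = {a, b, d, f}  B2 = {a, b, c, f}  B3 = {a, b, e, f}
Tree: B1–B2, B1–B3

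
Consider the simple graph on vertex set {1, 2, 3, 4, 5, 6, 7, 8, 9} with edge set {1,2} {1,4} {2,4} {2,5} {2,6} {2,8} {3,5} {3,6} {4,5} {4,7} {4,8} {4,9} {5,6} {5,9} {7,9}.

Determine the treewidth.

2

A width-2 tree decomposition is:
Bags: B1 = {2, 4, 5}  B2 = {4, 5, 9}  B3 = {2, 5, 6}  B4 = {2, 4, 8}  B5 = {3, 5, 6}  B6 = {1, 2, 4}  B7 = {4, 7, 9}
Tree: B1–B2, B1–B3, B1–B4, B3–B5, B4–B6, B2–B7
Each bag holds 3 vertices, so the decomposition has width 2, which upper-bounds the treewidth. On the other hand G contains the 3-clique {3, 5, 6}. A clique must lie in a single bag of any decomposition, so no decomposition can have width below 2. Hence tw(G) = 2 exactly.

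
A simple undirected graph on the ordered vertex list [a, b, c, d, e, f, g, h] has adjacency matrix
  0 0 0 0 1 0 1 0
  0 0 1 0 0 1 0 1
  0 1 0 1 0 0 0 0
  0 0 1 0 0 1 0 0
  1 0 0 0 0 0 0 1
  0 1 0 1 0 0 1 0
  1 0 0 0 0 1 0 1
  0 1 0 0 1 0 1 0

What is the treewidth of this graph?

A width-2 tree decomposition is:
Bags: B1 = {a, e, g}  B2 = {e, g, h}  B3 = {f, g, h}  B4 = {b, f, h}  B5 = {b, d, f}  B6 = {b, c, d}
Tree: B1–B2, B2–B3, B3–B4, B4–B5, B5–B6
Every bag has size at most 3, so the width is 3 − 1 = 2 and tw(G) ≤ 2. For the lower bound, G contains the cycle a–e–h–g–a, so G is not a forest; only forests have treewidth ≤ 1, hence tw(G) ≥ 2. Hence tw(G) = 2 exactly.

2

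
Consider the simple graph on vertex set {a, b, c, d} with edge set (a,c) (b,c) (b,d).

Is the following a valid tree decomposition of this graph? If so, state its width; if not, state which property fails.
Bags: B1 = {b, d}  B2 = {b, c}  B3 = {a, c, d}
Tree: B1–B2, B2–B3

A tree decomposition must satisfy three properties: every vertex lies in some bag; for every edge, both endpoints lie together in some bag; and for every vertex, the bags containing it form a connected subtree. Here bags containing vertex d are not connected in the tree, so the decomposition is invalid.

No — bags containing vertex d are not connected in the tree.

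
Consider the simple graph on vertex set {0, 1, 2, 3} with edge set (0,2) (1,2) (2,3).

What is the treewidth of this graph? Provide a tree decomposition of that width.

Every bag has size at most 2, so the width is 2 − 1 = 1 and tw(G) ≤ 1. Since G has at least one edge (e.g. 0–2), it is not an edgeless graph, so tw(G) ≥ 1. Combining the bounds, tw(G) = 1.

Treewidth 1.
One such decomposition:
Bags: B1 = {0, 2}  B2 = {2, 3}  B3 = {1, 2}
Tree: B1–B2, B1–B3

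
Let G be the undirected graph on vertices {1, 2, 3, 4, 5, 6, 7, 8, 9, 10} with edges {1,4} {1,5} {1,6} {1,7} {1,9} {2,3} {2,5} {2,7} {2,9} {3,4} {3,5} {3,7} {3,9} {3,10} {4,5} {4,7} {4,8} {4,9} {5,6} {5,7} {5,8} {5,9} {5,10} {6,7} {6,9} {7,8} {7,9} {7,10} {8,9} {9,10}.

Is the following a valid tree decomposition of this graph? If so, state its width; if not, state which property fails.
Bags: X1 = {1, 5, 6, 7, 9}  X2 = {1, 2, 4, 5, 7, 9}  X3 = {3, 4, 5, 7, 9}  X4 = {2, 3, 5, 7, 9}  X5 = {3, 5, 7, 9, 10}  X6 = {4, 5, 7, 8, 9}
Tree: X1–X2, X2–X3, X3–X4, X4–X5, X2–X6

No — bags containing vertex 2 are not connected in the tree.

A tree decomposition must satisfy three properties: every vertex lies in some bag; for every edge, both endpoints lie together in some bag; and for every vertex, the bags containing it form a connected subtree. Here bags containing vertex 2 are not connected in the tree, so the decomposition is invalid.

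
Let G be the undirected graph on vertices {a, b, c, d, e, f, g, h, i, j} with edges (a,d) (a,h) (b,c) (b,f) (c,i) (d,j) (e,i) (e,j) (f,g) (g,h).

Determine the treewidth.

A width-2 tree decomposition is:
Bags: B1 = {e, i, j}  B2 = {c, i, j}  B3 = {b, c, j}  B4 = {b, f, j}  B5 = {f, g, j}  B6 = {g, h, j}  B7 = {a, h, j}  B8 = {a, d, j}
Tree: B1–B2, B2–B3, B3–B4, B4–B5, B5–B6, B6–B7, B7–B8
Each bag holds 3 vertices, so the decomposition has width 2, which upper-bounds the treewidth. For the lower bound, G contains the cycle j–e–i–c–b–f–g–h–a–d–j, so G is not a forest; only forests have treewidth ≤ 1, hence tw(G) ≥ 2. Therefore the treewidth is 2.

2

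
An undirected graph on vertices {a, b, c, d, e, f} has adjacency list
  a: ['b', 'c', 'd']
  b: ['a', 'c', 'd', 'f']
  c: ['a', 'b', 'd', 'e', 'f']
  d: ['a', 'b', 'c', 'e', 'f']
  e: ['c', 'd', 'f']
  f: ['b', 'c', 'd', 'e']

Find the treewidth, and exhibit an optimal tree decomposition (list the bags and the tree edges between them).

The largest bag has 4 vertices, giving width 3; this decomposition certifies tw(G) ≤ 3. On the other hand G contains the 4-clique {c, d, e, f}. A clique must lie in a single bag of any decomposition, so no decomposition can have width below 3. Therefore the treewidth is 3.

Treewidth 3.
One optimal decomposition is:
Bags: B1 = {b, c, d, f}  B2 = {a, b, c, d}  B3 = {c, d, e, f}
Tree: B1–B2, B1–B3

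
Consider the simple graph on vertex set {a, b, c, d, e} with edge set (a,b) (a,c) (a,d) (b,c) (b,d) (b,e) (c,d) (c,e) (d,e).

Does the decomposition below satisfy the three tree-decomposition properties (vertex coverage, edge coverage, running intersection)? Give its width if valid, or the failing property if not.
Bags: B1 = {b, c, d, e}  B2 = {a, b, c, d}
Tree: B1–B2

Vertex coverage: the bags together contain {a, b, c, d, e}, the full vertex set. Edge coverage: each edge of G has both endpoints in at least one bag. Running intersection: for every vertex, the bags containing it form a connected subtree. All three properties hold, so this is a valid tree decomposition of width max|bag| − 1 = 3, and hence tw(G) ≤ 3.

Yes; width 3.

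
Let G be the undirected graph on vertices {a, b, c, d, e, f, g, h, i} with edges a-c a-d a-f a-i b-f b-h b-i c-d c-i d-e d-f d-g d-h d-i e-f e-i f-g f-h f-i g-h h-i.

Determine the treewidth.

3

A width-3 tree decomposition is:
Bags: B1 = {d, f, h, i}  B2 = {b, f, h, i}  B3 = {a, d, f, i}  B4 = {d, e, f, i}  B5 = {a, c, d, i}  B6 = {d, f, g, h}
Tree: B1–B2, B1–B3, B1–B4, B3–B5, B1–B6
Each bag holds 4 vertices, so the decomposition has width 3, which upper-bounds the treewidth. On the other hand G contains the 4-clique {a, c, d, i}. A clique must lie in a single bag of any decomposition, so no decomposition can have width below 3. Combining the bounds, tw(G) = 3.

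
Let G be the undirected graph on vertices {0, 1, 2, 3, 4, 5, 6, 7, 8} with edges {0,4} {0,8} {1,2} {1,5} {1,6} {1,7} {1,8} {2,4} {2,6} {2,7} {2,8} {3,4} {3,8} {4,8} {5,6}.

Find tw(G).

2

A width-2 tree decomposition is:
Bags: B1 = {2, 4, 8}  B2 = {1, 2, 8}  B3 = {1, 2, 7}  B4 = {1, 2, 6}  B5 = {0, 4, 8}  B6 = {1, 5, 6}  B7 = {3, 4, 8}
Tree: B1–B2, B2–B3, B2–B4, B1–B5, B4–B6, B1–B7
The largest bag has 3 vertices, giving width 2; this decomposition certifies tw(G) ≤ 2. For the lower bound, the 3 vertices {0, 4, 8} are pairwise adjacent, and any tree decomposition puts a clique entirely inside one bag — forcing width ≥ 2. Combining the bounds, tw(G) = 2.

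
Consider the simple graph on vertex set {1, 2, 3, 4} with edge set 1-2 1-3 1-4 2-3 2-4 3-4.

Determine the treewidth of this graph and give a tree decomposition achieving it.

A single bag containing all 4 vertices is trivially a valid decomposition of width 3. For the lower bound, the 4 vertices {1, 2, 3, 4} are pairwise adjacent, and any tree decomposition puts a clique entirely inside one bag — forcing width ≥ 3. Hence tw(G) = 3 exactly.

Treewidth 3.
One optimal decomposition is:
Bags: B1 = {1, 2, 3, 4}
Tree: (single bag)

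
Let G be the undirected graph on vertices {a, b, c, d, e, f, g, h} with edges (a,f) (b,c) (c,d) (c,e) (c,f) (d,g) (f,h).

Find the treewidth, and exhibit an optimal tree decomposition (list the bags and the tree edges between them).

The largest bag has 2 vertices, giving width 1; this decomposition certifies tw(G) ≤ 1. Any graph with an edge has treewidth ≥ 1, and G has the edge f–c. Combining the bounds, tw(G) = 1.

Treewidth 1.
Bags: B1 = {c, f}  B2 = {a, f}  B3 = {f, h}  B4 = {b, c}  B5 = {c, d}  B6 = {c, e}  B7 = {d, g}
Tree: B1–B2, B1–B3, B1–B4, B1–B5, B4–B6, B5–B7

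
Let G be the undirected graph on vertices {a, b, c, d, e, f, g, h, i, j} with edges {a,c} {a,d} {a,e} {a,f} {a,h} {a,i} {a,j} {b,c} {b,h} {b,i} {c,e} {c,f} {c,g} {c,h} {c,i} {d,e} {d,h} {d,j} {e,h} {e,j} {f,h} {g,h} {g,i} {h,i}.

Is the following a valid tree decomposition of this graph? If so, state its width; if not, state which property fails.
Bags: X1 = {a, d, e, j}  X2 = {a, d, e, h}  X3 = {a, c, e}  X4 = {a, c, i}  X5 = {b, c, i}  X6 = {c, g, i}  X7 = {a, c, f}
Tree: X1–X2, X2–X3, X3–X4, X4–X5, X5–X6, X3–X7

A tree decomposition must satisfy three properties: every vertex lies in some bag; for every edge, both endpoints lie together in some bag; and for every vertex, the bags containing it form a connected subtree. Here edge (h,c) lies in no bag, so the decomposition is invalid.

No — edge (h,c) lies in no bag.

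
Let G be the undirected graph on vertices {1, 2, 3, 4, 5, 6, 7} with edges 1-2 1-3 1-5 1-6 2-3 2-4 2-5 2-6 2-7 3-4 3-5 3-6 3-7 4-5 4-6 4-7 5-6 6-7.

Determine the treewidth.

4

A width-4 tree decomposition is:
Bags: B1 = {1, 2, 3, 5, 6}  B2 = {2, 3, 4, 5, 6}  B3 = {2, 3, 4, 6, 7}
Tree: B1–B2, B2–B3
Each bag holds 5 vertices, so the decomposition has width 4, which upper-bounds the treewidth. For the lower bound, the 5 vertices {1, 2, 3, 5, 6} are pairwise adjacent, and any tree decomposition puts a clique entirely inside one bag — forcing width ≥ 4. Combining the bounds, tw(G) = 4.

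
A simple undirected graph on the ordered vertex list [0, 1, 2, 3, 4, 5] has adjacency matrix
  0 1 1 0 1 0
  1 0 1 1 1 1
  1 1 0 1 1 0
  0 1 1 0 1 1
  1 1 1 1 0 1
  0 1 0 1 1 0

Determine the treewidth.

3

A width-3 tree decomposition is:
Bags: B1 = {1, 2, 3, 4}  B2 = {0, 1, 2, 4}  B3 = {1, 3, 4, 5}
Tree: B1–B2, B1–B3
The largest bag has 4 vertices, giving width 3; this decomposition certifies tw(G) ≤ 3. On the other hand G contains the 4-clique {0, 1, 2, 4}. A clique must lie in a single bag of any decomposition, so no decomposition can have width below 3. The upper and lower bounds meet at 3, so that is the treewidth.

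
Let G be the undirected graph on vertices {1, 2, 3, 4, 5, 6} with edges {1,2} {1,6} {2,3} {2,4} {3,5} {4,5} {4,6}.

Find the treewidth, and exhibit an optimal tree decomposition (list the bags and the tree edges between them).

Each bag holds 3 vertices, so the decomposition has width 2, which upper-bounds the treewidth. The edges 1–6–4–2–1 form a cycle, so G is not a tree and its treewidth is at least 2. Therefore the treewidth is 2.

Treewidth 2.
Bags: B1 = {1, 2, 6}  B2 = {2, 4, 6}  B3 = {2, 3, 4}  B4 = {3, 4, 5}
Tree: B1–B2, B2–B3, B3–B4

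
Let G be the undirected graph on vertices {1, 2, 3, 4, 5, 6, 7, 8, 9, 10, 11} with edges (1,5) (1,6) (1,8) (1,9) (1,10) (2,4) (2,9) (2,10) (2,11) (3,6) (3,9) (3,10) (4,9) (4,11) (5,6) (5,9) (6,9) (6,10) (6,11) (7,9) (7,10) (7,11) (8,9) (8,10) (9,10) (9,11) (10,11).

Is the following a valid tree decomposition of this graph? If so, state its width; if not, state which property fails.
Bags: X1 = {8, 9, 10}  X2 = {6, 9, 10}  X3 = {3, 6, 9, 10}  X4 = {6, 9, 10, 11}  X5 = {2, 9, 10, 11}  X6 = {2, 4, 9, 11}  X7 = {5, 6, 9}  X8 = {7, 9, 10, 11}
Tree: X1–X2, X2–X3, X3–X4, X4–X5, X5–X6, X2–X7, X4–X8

A tree decomposition must satisfy three properties: every vertex lies in some bag; for every edge, both endpoints lie together in some bag; and for every vertex, the bags containing it form a connected subtree. Here vertex 1 appears in no bag, so the decomposition is invalid.

No — vertex 1 appears in no bag.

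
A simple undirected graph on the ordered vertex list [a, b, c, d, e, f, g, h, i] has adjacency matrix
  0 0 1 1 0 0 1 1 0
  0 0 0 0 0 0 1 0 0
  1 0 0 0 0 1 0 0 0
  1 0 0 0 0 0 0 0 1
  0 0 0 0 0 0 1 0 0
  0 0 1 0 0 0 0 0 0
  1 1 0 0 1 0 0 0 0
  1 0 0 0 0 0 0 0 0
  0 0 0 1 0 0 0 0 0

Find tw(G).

A width-1 tree decomposition is:
Bags: B1 = {a, g}  B2 = {a, c}  B3 = {b, g}  B4 = {c, f}  B5 = {a, d}  B6 = {e, g}  B7 = {a, h}  B8 = {d, i}
Tree: B1–B2, B1–B3, B2–B4, B2–B5, B3–B6, B2–B7, B5–B8
Each bag holds 2 vertices, so the decomposition has width 1, which upper-bounds the treewidth. Since G has at least one edge (e.g. a–g), it is not an edgeless graph, so tw(G) ≥ 1. Hence tw(G) = 1 exactly.

1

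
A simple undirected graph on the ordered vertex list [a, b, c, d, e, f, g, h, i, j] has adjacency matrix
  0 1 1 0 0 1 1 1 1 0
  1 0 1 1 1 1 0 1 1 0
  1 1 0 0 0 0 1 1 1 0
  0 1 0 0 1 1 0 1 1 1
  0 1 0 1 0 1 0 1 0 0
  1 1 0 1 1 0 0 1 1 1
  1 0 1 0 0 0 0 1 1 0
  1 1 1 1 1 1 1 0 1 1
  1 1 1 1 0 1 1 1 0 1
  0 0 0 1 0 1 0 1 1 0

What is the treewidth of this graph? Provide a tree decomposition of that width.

The largest bag has 5 vertices, giving width 4; this decomposition certifies tw(G) ≤ 4. On the other hand G contains the 5-clique {b, d, e, f, h}. A clique must lie in a single bag of any decomposition, so no decomposition can have width below 4. The upper and lower bounds meet at 4, so that is the treewidth.

Treewidth 4.
One such decomposition:
Bags: B1 = {b, d, f, h, i}  B2 = {b, d, e, f, h}  B3 = {d, f, h, i, j}  B4 = {a, b, f, h, i}  B5 = {a, b, c, h, i}  B6 = {a, c, g, h, i}
Tree: B1–B2, B1–B3, B1–B4, B4–B5, B5–B6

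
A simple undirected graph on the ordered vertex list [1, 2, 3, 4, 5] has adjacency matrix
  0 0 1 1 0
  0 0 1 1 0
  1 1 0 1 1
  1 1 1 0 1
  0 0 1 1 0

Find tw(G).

2

A width-2 tree decomposition is:
Bags: B1 = {2, 3, 4}  B2 = {3, 4, 5}  B3 = {1, 3, 4}
Tree: B1–B2, B1–B3
Every bag has size at most 3, so the width is 3 − 1 = 2 and tw(G) ≤ 2. Conversely, {1, 3, 4} is a clique of size 3, and the vertices of any clique must share a bag in every tree decomposition; so some bag has ≥ 3 vertices and tw(G) ≥ 2. Combining the bounds, tw(G) = 2.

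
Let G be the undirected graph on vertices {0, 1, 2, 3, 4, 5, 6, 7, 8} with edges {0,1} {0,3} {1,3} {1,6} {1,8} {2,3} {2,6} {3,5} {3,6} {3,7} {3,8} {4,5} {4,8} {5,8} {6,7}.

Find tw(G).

2

A width-2 tree decomposition is:
Bags: B1 = {1, 3, 8}  B2 = {0, 1, 3}  B3 = {1, 3, 6}  B4 = {3, 5, 8}  B5 = {4, 5, 8}  B6 = {3, 6, 7}  B7 = {2, 3, 6}
Tree: B1–B2, B1–B3, B1–B4, B4–B5, B3–B6, B3–B7
The largest bag has 3 vertices, giving width 2; this decomposition certifies tw(G) ≤ 2. On the other hand G contains the 3-clique {1, 3, 8}. A clique must lie in a single bag of any decomposition, so no decomposition can have width below 2. Hence tw(G) = 2 exactly.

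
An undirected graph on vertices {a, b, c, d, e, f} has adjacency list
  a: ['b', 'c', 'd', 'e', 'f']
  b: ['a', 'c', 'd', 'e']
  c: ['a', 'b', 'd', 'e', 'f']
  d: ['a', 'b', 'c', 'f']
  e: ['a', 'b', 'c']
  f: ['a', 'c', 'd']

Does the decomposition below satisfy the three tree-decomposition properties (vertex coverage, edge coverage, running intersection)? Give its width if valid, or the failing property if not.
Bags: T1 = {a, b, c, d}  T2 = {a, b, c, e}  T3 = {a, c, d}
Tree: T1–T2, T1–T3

No — vertex f appears in no bag.

A tree decomposition must satisfy three properties: every vertex lies in some bag; for every edge, both endpoints lie together in some bag; and for every vertex, the bags containing it form a connected subtree. Here vertex f appears in no bag, so the decomposition is invalid.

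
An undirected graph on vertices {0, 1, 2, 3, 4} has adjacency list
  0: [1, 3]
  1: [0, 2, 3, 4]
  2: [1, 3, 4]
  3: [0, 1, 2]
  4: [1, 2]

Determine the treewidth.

2

A width-2 tree decomposition is:
Bags: B1 = {1, 2, 3}  B2 = {0, 1, 3}  B3 = {1, 2, 4}
Tree: B1–B2, B1–B3
Each bag holds 3 vertices, so the decomposition has width 2, which upper-bounds the treewidth. For the lower bound, the 3 vertices {0, 1, 3} are pairwise adjacent, and any tree decomposition puts a clique entirely inside one bag — forcing width ≥ 2. The upper and lower bounds meet at 2, so that is the treewidth.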